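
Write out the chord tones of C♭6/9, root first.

Cb, Eb, Gb, Ab, Db

C♭6/9 is a six-nine built on Cb.
Root: Cb
Major 3rd (3rd): Eb
Perfect 5th (5th): Gb
Major 6th (6th): Ab
Major 9th (9th): Db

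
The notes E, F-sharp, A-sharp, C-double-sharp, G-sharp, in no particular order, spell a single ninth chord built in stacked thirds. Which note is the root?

Arranged so that each adjacent pair is a third by letter name: F-sharp – A-sharp – C-double-sharp – E – G-sharp.
The bottom of that stack, F-sharp, is the root (this is F-sharp dominant ninth sharp five).

F-sharp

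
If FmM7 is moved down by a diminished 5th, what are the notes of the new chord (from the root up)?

B – D – F# – A#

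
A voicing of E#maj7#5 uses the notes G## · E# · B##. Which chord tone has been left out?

D##

E#maj7#5 = E#, G##, B##, D##. The voicing lacks the 7th (major 7th), D##.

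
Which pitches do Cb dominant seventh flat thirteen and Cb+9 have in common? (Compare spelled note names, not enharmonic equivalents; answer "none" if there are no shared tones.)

Cb – Eb – Bbb

Cb dominant seventh flat thirteen = Cb, Eb, Gb, Bbb, Abb.
Cb+9 = Cb, Eb, G, Bbb, Db.
Shared: Cb, Eb, Bbb.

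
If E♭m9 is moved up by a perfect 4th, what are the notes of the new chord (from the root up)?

A♭, C♭, E♭, G♭, B♭

A perfect 4th up from E♭ is A♭, so the new chord is A♭ minor ninth.
- root: A♭
- minor 3rd: C♭
- perfect 5th: E♭
- minor 7th: G♭
- major 9th: B♭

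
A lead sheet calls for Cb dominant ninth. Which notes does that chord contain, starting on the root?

Cb, Eb, Gb, Bbb, Db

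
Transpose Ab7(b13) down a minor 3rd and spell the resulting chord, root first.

F – A – C – Eb – Db

Transposed root: Ab → F (minor 3rd down). So we spell F dominant seventh flat thirteen:
Root: F
Major 3rd (3rd): A
Perfect 5th (5th): C
Minor 7th (7th): Eb
Minor 13th (13th): Db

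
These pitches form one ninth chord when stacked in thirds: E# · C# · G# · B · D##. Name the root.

Arranged so that each adjacent pair is a third by letter name: C# – E# – G# – B – D##.
The bottom of that stack, C#, is the root (this is C# dominant seventh sharp nine).

C#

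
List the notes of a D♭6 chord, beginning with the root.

Db, F, Ab, Bb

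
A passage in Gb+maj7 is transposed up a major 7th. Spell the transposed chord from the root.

Gb up a major 7th → F. New chord: F augmented major seventh.
Root: F
Major 3rd (3rd): A
Augmented 5th (5th): C#
Major 7th (7th): E

F – A – C# – E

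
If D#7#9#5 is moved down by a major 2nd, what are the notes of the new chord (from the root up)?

C# E# G## B D##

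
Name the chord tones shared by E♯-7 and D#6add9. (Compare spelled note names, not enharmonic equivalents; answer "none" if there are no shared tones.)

E♯-7 = E#, G#, B#, D#.
D#6add9 = D#, F##, A#, B#, E#.
Shared: E#, B#, D#.

E#, B#, D#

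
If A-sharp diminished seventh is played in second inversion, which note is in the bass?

E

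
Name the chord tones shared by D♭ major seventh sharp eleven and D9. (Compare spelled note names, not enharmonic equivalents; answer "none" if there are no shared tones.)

D♭ major seventh sharp eleven: D♭ F A♭ C G
D9: D F♯ A C E
Common to both → C.

C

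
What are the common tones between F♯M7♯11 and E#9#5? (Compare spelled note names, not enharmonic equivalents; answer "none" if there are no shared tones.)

E#

F♯M7♯11: F# A# C# E# B#
E#9#5: E# G## B## D# F##
Common to both → E#.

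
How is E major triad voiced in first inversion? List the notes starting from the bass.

G-sharp, B, E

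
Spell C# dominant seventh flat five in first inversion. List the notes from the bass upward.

E-sharp – G – B – C-sharp

In root position, C# dominant seventh flat five is C-sharp–E-sharp–G–B.
First inversion puts the third (E-sharp) in the bass.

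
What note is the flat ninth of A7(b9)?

Root of A7(b9) = A. The 9th is a minor 9th: A up a minor 9th → B♭.

B♭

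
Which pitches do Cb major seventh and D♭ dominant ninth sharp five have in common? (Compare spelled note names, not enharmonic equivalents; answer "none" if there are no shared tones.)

C-flat – E-flat

Cb major seventh: C-flat E-flat G-flat B-flat
D♭ dominant ninth sharp five: D-flat F A C-flat E-flat
Common to both → C-flat, E-flat.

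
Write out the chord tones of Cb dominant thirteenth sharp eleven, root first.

C-flat – E-flat – G-flat – B-double-flat – D-flat – F – A-flat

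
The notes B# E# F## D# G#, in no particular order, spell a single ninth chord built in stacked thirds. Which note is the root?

E#

Stacking in thirds gives E# – G# – B# – D# – F##, so E# is the root — E# minor ninth.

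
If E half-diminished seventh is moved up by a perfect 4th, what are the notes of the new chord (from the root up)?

A perfect 4th up from E is A, so the new chord is A half-diminished seventh.
A — root
C — minor 3rd
E-flat — diminished 5th
G — minor 7th

A, C, E-flat, G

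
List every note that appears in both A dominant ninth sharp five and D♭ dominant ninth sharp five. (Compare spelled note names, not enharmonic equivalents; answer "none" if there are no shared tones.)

A

A dominant ninth sharp five: A C# E# G B
D♭ dominant ninth sharp five: Db F A Cb Eb
Common to both → A.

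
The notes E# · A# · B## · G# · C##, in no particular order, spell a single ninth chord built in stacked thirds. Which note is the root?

A#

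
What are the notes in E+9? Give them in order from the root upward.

E, G#, B#, D, F#

Root E, quality dominant ninth sharp five:
E — root
G# — major 3rd
B# — augmented 5th
D — minor 7th
F# — major 9th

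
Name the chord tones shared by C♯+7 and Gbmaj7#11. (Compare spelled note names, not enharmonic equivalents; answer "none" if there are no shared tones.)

none

C♯+7 = C♯, E♯, G𝄪, B.
Gbmaj7#11 = G♭, B♭, D♭, F, C.
Shared: none.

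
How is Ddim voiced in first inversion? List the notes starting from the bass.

F, A♭, D

In root position, Ddim is D–F–A♭.
First inversion puts the third (F) in the bass.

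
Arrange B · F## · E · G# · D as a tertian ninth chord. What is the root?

Arranged so that each adjacent pair is a third by letter name: E – G# – B – D – F##.
The bottom of that stack, E, is the root (this is E dominant seventh sharp nine).

E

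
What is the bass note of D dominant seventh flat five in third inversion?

D dominant seventh flat five = D–F♯–A♭–C. Third inversion → seventh in the bass = C.

C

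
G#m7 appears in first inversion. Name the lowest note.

G#m7 = G#–B–D#–F#. First inversion → third in the bass = B.

B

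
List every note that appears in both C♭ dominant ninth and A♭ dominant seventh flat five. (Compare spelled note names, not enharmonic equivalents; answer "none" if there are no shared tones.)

G-flat

C♭ dominant ninth: C-flat E-flat G-flat B-double-flat D-flat
A♭ dominant seventh flat five: A-flat C E-double-flat G-flat
Common to both → G-flat.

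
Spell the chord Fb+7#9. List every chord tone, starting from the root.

F♭, A♭, C, E𝄫, G

Root F♭, quality dominant seventh sharp nine sharp five:
Root: F♭
Major 3rd (3rd): A♭
Augmented 5th (5th): C
Minor 7th (7th): E𝄫
Augmented 9th (9th): G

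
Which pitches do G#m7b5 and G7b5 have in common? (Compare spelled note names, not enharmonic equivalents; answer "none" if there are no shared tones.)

B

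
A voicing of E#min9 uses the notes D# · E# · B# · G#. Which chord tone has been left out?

F##

E#min9 = E#, G#, B#, D#, F##. The voicing lacks the 9th (major 9th), F##.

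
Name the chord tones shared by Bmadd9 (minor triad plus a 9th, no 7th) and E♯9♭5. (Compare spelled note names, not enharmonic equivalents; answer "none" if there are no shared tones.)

B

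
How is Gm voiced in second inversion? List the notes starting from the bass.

D, G, Bb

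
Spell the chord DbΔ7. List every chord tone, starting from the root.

Root Db, quality major seventh:
Root: Db
Major 3rd (3rd): F
Perfect 5th (5th): Ab
Major 7th (7th): C

Db – F – Ab – C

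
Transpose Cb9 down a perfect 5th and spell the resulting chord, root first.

A perfect 5th down from Cb is Fb, so the new chord is Fb dominant ninth.
root → Fb
3rd (major 3rd) → Ab
5th (perfect 5th) → Cb
7th (minor 7th) → Ebb
9th (major 9th) → Gb

Fb, Ab, Cb, Ebb, Gb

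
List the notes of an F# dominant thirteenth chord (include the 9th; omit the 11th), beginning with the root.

Root F-sharp, quality dominant thirteenth:
root → F-sharp
3rd (major 3rd) → A-sharp
5th (perfect 5th) → C-sharp
7th (minor 7th) → E
9th (major 9th) → G-sharp
13th (major 13th) → D-sharp

F-sharp – A-sharp – C-sharp – E – G-sharp – D-sharp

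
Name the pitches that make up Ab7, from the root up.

Ab – C – Eb – Gb

Ab7: dominant seventh on Ab.
root → Ab
3rd (major 3rd) → C
5th (perfect 5th) → Eb
7th (minor 7th) → Gb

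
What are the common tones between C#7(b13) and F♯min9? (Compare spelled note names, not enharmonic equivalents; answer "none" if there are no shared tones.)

C#, G#, A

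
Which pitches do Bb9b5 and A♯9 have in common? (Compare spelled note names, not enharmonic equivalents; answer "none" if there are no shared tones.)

none

Bb9b5: B♭ D F♭ A♭ C
A♯9: A♯ C𝄪 E♯ G♯ B♯
Common to both → none.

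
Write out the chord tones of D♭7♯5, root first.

Db – F – A – Cb

D♭7♯5: augmented seventh on Db.
- root: Db
- major 3rd: F
- augmented 5th: A
- minor 7th: Cb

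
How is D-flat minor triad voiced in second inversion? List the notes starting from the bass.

D-flat minor triad = Db–Fb–Ab; second inversion → fifth (Ab) lowest.

Ab  Db  Fb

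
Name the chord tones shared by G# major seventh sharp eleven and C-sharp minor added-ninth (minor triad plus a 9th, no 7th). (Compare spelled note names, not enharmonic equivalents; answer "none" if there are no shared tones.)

G#, D#

G# major seventh sharp eleven: G# B# D# F## C##
C-sharp minor added-ninth: C# E G# D#
Common to both → G#, D#.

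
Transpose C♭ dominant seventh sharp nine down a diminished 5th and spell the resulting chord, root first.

F, A, C, Eb, G#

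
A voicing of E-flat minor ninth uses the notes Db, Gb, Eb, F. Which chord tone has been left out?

Bb

E-flat minor ninth = Eb, Gb, Bb, Db, F. The voicing lacks the 5th (perfect 5th), Bb.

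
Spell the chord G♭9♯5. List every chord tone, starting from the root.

G♭, B♭, D, F♭, A♭

G♭9♯5 is a dominant ninth sharp five built on G♭.
root → G♭
3rd (major 3rd) → B♭
5th (augmented 5th) → D
7th (minor 7th) → F♭
9th (major 9th) → A♭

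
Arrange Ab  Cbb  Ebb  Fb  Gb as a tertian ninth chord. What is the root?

Fb

Stacking in thirds gives Fb – Ab – Cbb – Ebb – Gb, so Fb is the root — Fb dominant ninth flat five.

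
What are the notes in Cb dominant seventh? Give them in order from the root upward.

Cb dominant seventh: dominant seventh on C-flat.
- root: C-flat
- major 3rd: E-flat
- perfect 5th: G-flat
- minor 7th: B-double-flat

C-flat – E-flat – G-flat – B-double-flat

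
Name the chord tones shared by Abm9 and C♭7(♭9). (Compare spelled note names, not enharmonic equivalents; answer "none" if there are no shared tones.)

Cb  Eb  Gb

Abm9: Ab Cb Eb Gb Bb
C♭7(♭9): Cb Eb Gb Bbb Dbb
Common to both → Cb, Eb, Gb.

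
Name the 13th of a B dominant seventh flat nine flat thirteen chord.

B dominant seventh flat nine flat thirteen is built on B; its 13th is a minor 13th above the root.
A sixth above B uses the letter G, and the minor 13th above B is G.

G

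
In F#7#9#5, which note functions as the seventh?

F#7#9#5 is built on F#; its 7th is a minor 7th above the root.
A seventh above F uses the letter E, and the minor 7th above F# is E.

E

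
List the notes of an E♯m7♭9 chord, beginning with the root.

E♯ G♯ B♯ D♯ F♯

E♯m7♭9 is a minor seventh flat nine built on E♯.
root → E♯
3rd (minor 3rd) → G♯
5th (perfect 5th) → B♯
7th (minor 7th) → D♯
9th (minor 9th) → F♯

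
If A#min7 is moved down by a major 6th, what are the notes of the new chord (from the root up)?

Transposed root: A♯ → C♯ (major 6th down). So we spell C♯ minor seventh:
Root: C♯
Minor 3rd (3rd): E
Perfect 5th (5th): G♯
Minor 7th (7th): B

C♯, E, G♯, B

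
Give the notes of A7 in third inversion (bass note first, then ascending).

In root position, A7 is A–C#–E–G.
Third inversion puts the seventh (G) in the bass.

G, A, C#, E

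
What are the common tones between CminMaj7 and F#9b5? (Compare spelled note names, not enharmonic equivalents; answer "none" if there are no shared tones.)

CminMaj7 = C, Eb, G, B.
F#9b5 = F#, A#, C, E, G#.
Shared: C.

C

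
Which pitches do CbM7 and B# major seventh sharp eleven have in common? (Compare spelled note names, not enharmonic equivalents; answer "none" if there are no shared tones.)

CbM7 = Cb, Eb, Gb, Bb.
B# major seventh sharp eleven = B#, D##, F##, A##, E##.
Shared: none.

none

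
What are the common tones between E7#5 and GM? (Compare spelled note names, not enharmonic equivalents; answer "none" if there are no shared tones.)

E7#5: E G♯ B♯ D
GM: G B D
Common to both → D.

D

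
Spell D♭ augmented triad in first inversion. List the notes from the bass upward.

D♭ augmented triad = D-flat–F–A; first inversion → third (F) lowest.

F  A  D-flat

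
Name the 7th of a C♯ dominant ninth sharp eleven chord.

B

Root of C♯ dominant ninth sharp eleven = C-sharp. The 7th is a minor 7th: C-sharp up a minor 7th → B.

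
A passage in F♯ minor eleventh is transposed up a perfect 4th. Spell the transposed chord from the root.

F# up a perfect 4th → B. New chord: B minor eleventh.
B — root
D — minor 3rd
F# — perfect 5th
A — minor 7th
C# — major 9th
E — perfect 11th

B  D  F#  A  C#  E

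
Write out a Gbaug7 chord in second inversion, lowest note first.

Gbaug7 = G♭–B♭–D–F♭; second inversion → fifth (D) lowest.

D  F♭  G♭  B♭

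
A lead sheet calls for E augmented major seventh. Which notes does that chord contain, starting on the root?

E, G#, B#, D#

E augmented major seventh: augmented major seventh on E.
- root: E
- major 3rd: G#
- augmented 5th: B#
- major 7th: D#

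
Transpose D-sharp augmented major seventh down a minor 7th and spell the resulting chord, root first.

Transposed root: D-sharp → E-sharp (minor 7th down). So we spell E-sharp augmented major seventh:
E-sharp — root
G-double-sharp — major 3rd
B-double-sharp — augmented 5th
D-double-sharp — major 7th

E-sharp  G-double-sharp  B-double-sharp  D-double-sharp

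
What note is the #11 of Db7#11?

G

Root of Db7#11 = D♭. The 11th is an augmented 11th: D♭ up an augmented 11th → G.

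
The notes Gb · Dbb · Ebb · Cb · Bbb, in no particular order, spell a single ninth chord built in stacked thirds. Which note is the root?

Arranged so that each adjacent pair is a third by letter name: Cb – Ebb – Gb – Bbb – Dbb.
The bottom of that stack, Cb, is the root (this is Cb minor seventh flat nine).

Cb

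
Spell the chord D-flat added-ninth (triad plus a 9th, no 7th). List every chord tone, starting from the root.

D-flat F A-flat E-flat

D-flat added-ninth: added-ninth on D-flat.
Root: D-flat
Major 3rd (3rd): F
Perfect 5th (5th): A-flat
Major 9th (9th): E-flat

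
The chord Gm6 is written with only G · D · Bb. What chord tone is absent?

The full Gm6 chord is G, Bb, D, E.
Comparing with the voicing, the major 6th (6th) — E — is absent.

E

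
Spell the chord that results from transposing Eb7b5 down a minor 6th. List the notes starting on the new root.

Transposed root: Eb → G (minor 6th down). So we spell G dominant seventh flat five:
G — root
B — major 3rd
Db — diminished 5th
F — minor 7th

G – B – Db – F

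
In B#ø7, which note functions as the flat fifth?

Root of B#ø7 = B♯. The 5th is a diminished 5th: B♯ up a diminished 5th → F♯.

F♯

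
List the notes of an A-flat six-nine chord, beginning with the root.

Ab, C, Eb, F, Bb

A-flat six-nine is a six-nine built on Ab.
Ab — root
C — major 3rd
Eb — perfect 5th
F — major 6th
Bb — major 9th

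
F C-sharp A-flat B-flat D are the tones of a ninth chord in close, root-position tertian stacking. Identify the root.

B-flat

Arranged so that each adjacent pair is a third by letter name: B-flat – D – F – A-flat – C-sharp.
The bottom of that stack, B-flat, is the root (this is B-flat dominant seventh sharp nine).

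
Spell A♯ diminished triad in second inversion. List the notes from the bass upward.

A♯ diminished triad = A#–C#–E; second inversion → fifth (E) lowest.

E  A#  C#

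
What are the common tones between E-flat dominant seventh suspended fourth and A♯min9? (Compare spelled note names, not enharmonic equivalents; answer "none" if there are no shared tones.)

none

E-flat dominant seventh suspended fourth: Eb Ab Bb Db
A♯min9: A# C# E# G# B#
Common to both → none.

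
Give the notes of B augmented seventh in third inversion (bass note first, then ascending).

A B D-sharp F-double-sharp

In root position, B augmented seventh is B–D-sharp–F-double-sharp–A.
Third inversion puts the seventh (A) in the bass.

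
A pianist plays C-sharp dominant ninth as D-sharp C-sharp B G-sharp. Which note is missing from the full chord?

E-sharp

C-sharp dominant ninth = C-sharp, E-sharp, G-sharp, B, D-sharp. The voicing lacks the 3rd (major 3rd), E-sharp.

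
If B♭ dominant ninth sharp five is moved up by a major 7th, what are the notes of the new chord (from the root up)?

A C# E# G B

A major 7th up from Bb is A, so the new chord is A dominant ninth sharp five.
Root: A
Major 3rd (3rd): C#
Augmented 5th (5th): E#
Minor 7th (7th): G
Major 9th (9th): B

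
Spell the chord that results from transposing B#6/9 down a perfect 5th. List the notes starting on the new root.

B♯ down a perfect 5th → E♯. New chord: E♯ six-nine.
- root: E♯
- major 3rd: G𝄪
- perfect 5th: B♯
- major 6th: C𝄪
- major 9th: F𝄪

E♯  G𝄪  B♯  C𝄪  F𝄪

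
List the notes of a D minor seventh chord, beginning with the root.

D minor seventh is a minor seventh built on D.
D — root
F — minor 3rd
A — perfect 5th
C — minor 7th

D, F, A, C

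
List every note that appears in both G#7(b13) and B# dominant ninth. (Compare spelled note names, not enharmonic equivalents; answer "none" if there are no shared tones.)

B#

G#7(b13) = G#, B#, D#, F#, E.
B# dominant ninth = B#, D##, F##, A#, C##.
Shared: B#.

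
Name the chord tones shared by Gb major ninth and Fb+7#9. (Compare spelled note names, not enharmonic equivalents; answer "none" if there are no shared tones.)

Ab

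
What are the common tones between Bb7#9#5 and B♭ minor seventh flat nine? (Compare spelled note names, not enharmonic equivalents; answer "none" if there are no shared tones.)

Bb, Ab

Bb7#9#5: Bb D F# Ab C#
B♭ minor seventh flat nine: Bb Db F Ab Cb
Common to both → Bb, Ab.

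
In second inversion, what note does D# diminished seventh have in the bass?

D# diminished seventh in root position is D-sharp–F-sharp–A–C.
Second inversion places the fifth in the bass, which is A.

A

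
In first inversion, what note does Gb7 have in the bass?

Gb7 in root position is Gb–Bb–Db–Fb.
First inversion places the third in the bass, which is Bb.

Bb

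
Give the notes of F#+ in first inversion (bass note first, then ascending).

F#+ = F#–A#–C##; first inversion → third (A#) lowest.

A#  C##  F#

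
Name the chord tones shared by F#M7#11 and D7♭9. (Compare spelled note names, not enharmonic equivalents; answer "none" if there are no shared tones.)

F#

F#M7#11 = F#, A#, C#, E#, B#.
D7♭9 = D, F#, A, C, Eb.
Shared: F#.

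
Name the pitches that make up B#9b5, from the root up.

B♯ D𝄪 F♯ A♯ C𝄪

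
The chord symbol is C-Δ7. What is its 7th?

B

C-Δ7 is built on C; its 7th is a major 7th above the root.
A seventh above C uses the letter B, and the major 7th above C is B.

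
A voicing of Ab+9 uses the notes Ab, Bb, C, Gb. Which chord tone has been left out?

E

Ab+9 = Ab, C, E, Gb, Bb. The voicing lacks the 5th (augmented 5th), E.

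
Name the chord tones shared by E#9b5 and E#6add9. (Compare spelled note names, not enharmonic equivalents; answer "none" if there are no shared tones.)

E#9b5 = E#, G##, B, D#, F##.
E#6add9 = E#, G##, B#, C##, F##.
Shared: E#, G##, F##.

E#, G##, F##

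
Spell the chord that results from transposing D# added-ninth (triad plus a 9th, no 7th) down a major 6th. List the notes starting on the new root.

A major 6th down from D# is F#, so the new chord is F# added-ninth.
- root: F#
- major 3rd: A#
- perfect 5th: C#
- major 9th: G#

F#, A#, C#, G#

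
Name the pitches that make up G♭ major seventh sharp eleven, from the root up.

Gb, Bb, Db, F, C

Root Gb, quality major seventh sharp eleven:
Gb — root
Bb — major 3rd
Db — perfect 5th
F — major 7th
C — augmented 11th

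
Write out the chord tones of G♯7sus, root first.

G♯7sus: dominant seventh suspended fourth on G#.
G# — root
C# — perfect 4th
D# — perfect 5th
F# — minor 7th

G#, C#, D#, F#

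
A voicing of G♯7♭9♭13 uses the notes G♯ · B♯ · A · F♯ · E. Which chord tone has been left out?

D♯

The full G♯7♭9♭13 chord is G♯, B♯, D♯, F♯, A, E.
Comparing with the voicing, the perfect 5th (5th) — D♯ — is absent.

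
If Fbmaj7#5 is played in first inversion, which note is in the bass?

Ab

Fbmaj7#5 = Fb–Ab–C–Eb. First inversion → third in the bass = Ab.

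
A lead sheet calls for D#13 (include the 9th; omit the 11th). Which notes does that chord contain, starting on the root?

D♯  F𝄪  A♯  C♯  E♯  B♯

D#13 is a dominant thirteenth built on D♯.
Root: D♯
Major 3rd (3rd): F𝄪
Perfect 5th (5th): A♯
Minor 7th (7th): C♯
Major 9th (9th): E♯
Major 13th (13th): B♯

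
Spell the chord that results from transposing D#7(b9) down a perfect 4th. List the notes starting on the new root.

D# down a perfect 4th → A#. New chord: A# dominant seventh flat nine.
- root: A#
- major 3rd: C##
- perfect 5th: E#
- minor 7th: G#
- minor 9th: B

A#, C##, E#, G#, B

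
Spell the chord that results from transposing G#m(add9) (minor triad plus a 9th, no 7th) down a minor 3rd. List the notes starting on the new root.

G# down a minor 3rd → E#. New chord: E# minor added-ninth.
E# — root
G# — minor 3rd
B# — perfect 5th
F## — major 9th

E#, G#, B#, F##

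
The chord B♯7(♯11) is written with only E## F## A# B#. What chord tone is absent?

D##

B♯7(♯11) = B#, D##, F##, A#, E##. The voicing lacks the 3rd (major 3rd), D##.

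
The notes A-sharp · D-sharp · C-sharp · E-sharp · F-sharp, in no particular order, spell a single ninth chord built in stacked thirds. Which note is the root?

D-sharp

Stacking in thirds gives D-sharp – F-sharp – A-sharp – C-sharp – E-sharp, so D-sharp is the root — D-sharp minor ninth.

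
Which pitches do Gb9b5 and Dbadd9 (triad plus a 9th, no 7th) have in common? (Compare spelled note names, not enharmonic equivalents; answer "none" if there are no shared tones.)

Gb9b5: G♭ B♭ D𝄫 F♭ A♭
Dbadd9: D♭ F A♭ E♭
Common to both → A♭.

A♭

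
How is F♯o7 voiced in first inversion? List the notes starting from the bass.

A, C, E♭, F♯

In root position, F♯o7 is F♯–A–C–E♭.
First inversion puts the third (A) in the bass.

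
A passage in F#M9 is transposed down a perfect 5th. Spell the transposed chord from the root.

B, D#, F#, A#, C#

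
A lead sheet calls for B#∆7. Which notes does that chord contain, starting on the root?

B#, D##, F##, A##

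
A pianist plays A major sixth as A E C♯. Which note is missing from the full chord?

A major sixth = A, C♯, E, F♯. The voicing lacks the 6th (major 6th), F♯.

F♯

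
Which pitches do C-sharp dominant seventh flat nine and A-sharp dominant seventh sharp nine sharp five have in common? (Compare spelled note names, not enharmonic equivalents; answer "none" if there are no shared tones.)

C-sharp dominant seventh flat nine = C-sharp, E-sharp, G-sharp, B, D.
A-sharp dominant seventh sharp nine sharp five = A-sharp, C-double-sharp, E-double-sharp, G-sharp, B-double-sharp.
Shared: G-sharp.

G-sharp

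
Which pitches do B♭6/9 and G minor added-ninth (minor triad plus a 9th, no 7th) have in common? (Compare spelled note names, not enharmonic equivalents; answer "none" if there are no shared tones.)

B♭6/9 = Bb, D, F, G, C.
G minor added-ninth = G, Bb, D, A.
Shared: Bb, D, G.

Bb, D, G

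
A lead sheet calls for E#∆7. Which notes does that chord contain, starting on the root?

Root E♯, quality major seventh:
root → E♯
3rd (major 3rd) → G𝄪
5th (perfect 5th) → B♯
7th (major 7th) → D𝄪

E♯ – G𝄪 – B♯ – D𝄪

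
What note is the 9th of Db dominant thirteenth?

Db dominant thirteenth is built on Db; its 9th is a major 9th above the root.
A second above D uses the letter E, and the major 9th above Db is Eb.

Eb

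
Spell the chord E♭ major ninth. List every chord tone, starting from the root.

Eb  G  Bb  D  F

Root Eb, quality major ninth:
Eb — root
G — major 3rd
Bb — perfect 5th
D — major 7th
F — major 9th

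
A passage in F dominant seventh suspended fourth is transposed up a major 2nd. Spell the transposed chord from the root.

F up a major 2nd → G. New chord: G dominant seventh suspended fourth.
G — root
C — perfect 4th
D — perfect 5th
F — minor 7th

G  C  D  F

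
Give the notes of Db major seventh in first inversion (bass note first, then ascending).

F A-flat C D-flat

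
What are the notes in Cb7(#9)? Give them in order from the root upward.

Cb – Eb – Gb – Bbb – D

Cb7(#9): dominant seventh sharp nine on Cb.
- root: Cb
- major 3rd: Eb
- perfect 5th: Gb
- minor 7th: Bbb
- augmented 9th: D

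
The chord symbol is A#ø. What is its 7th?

A#ø is built on A#; its 7th is a minor 7th above the root.
A seventh above A uses the letter G, and the minor 7th above A# is G#.

G#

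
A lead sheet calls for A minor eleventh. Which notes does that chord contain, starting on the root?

A – C – E – G – B – D

A minor eleventh: minor eleventh on A.
A — root
C — minor 3rd
E — perfect 5th
G — minor 7th
B — major 9th
D — perfect 11th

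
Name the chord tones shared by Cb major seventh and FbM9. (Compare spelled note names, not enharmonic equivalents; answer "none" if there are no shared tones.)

Cb – Eb – Gb

Cb major seventh = Cb, Eb, Gb, Bb.
FbM9 = Fb, Ab, Cb, Eb, Gb.
Shared: Cb, Eb, Gb.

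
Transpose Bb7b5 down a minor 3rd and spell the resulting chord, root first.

Transposed root: B♭ → G (minor 3rd down). So we spell G dominant seventh flat five:
- root: G
- major 3rd: B
- diminished 5th: D♭
- minor 7th: F

G, B, D♭, F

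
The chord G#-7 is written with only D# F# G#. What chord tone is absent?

G#-7 = G#, B, D#, F#. The voicing lacks the 3rd (minor 3rd), B.

B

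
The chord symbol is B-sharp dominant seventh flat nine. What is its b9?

C-sharp

Root of B-sharp dominant seventh flat nine = B-sharp. The 9th is a minor 9th: B-sharp up a minor 9th → C-sharp.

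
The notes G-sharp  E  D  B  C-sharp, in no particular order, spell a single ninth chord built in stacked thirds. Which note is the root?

C-sharp

Stacking in thirds gives C-sharp – E – G-sharp – B – D, so C-sharp is the root — C-sharp minor seventh flat nine.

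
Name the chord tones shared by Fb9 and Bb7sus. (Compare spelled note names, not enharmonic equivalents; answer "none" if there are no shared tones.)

Ab

Fb9: Fb Ab Cb Ebb Gb
Bb7sus: Bb Eb F Ab
Common to both → Ab.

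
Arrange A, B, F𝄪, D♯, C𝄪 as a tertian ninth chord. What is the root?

B

Arranged so that each adjacent pair is a third by letter name: B – D♯ – F𝄪 – A – C𝄪.
The bottom of that stack, B, is the root (this is B dominant seventh sharp nine sharp five).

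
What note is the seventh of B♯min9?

Root of B♯min9 = B♯. The 7th is a minor 7th: B♯ up a minor 7th → A♯.

A♯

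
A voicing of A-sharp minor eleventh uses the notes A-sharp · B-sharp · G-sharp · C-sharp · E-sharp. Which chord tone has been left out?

D-sharp

The full A-sharp minor eleventh chord is A-sharp, C-sharp, E-sharp, G-sharp, B-sharp, D-sharp.
Comparing with the voicing, the perfect 11th (11th) — D-sharp — is absent.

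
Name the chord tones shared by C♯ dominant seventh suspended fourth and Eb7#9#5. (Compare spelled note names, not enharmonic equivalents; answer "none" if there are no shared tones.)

C♯ dominant seventh suspended fourth: C# F# G# B
Eb7#9#5: Eb G B Db F#
Common to both → F#, B.

F#  B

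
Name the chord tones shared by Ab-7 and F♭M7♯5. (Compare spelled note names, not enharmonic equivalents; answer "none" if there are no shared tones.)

Ab  Eb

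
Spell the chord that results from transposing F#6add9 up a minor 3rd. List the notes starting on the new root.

F# up a minor 3rd → A. New chord: A six-nine.
- root: A
- major 3rd: C#
- perfect 5th: E
- major 6th: F#
- major 9th: B

A, C#, E, F#, B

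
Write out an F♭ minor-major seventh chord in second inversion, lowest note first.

Cb – Eb – Fb – Abb

In root position, F♭ minor-major seventh is Fb–Abb–Cb–Eb.
Second inversion puts the fifth (Cb) in the bass.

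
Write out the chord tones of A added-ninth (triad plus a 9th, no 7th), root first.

A added-ninth: added-ninth on A.
Root: A
Major 3rd (3rd): C#
Perfect 5th (5th): E
Major 9th (9th): B

A, C#, E, B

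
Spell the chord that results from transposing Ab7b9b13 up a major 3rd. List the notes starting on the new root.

Transposed root: Ab → C (major 3rd up). So we spell C dominant seventh flat nine flat thirteen:
- root: C
- major 3rd: E
- perfect 5th: G
- minor 7th: Bb
- minor 9th: Db
- minor 13th: Ab

C E G Bb Db Ab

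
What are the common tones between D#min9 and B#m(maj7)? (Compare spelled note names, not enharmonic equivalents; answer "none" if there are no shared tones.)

D♯

D#min9: D♯ F♯ A♯ C♯ E♯
B#m(maj7): B♯ D♯ F𝄪 A𝄪
Common to both → D♯.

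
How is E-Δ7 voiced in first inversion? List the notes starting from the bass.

In root position, E-Δ7 is E–G–B–D#.
First inversion puts the third (G) in the bass.

G B D# E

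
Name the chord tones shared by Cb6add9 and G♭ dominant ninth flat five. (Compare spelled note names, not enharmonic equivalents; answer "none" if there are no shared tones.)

G♭, A♭

Cb6add9 = C♭, E♭, G♭, A♭, D♭.
G♭ dominant ninth flat five = G♭, B♭, D𝄫, F♭, A♭.
Shared: G♭, A♭.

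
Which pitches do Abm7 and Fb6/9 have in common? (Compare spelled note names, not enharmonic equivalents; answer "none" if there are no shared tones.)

Ab, Cb, Gb

Abm7: Ab Cb Eb Gb
Fb6/9: Fb Ab Cb Db Gb
Common to both → Ab, Cb, Gb.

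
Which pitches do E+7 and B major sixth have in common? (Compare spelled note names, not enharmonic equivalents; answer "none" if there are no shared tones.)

E+7 = E, G#, B#, D.
B major sixth = B, D#, F#, G#.
Shared: G#.

G#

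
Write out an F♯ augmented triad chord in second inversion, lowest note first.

C𝄪, F♯, A♯

In root position, F♯ augmented triad is F♯–A♯–C𝄪.
Second inversion puts the fifth (C𝄪) in the bass.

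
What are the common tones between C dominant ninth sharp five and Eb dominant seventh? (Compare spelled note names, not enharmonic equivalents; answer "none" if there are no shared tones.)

C dominant ninth sharp five: C E G# Bb D
Eb dominant seventh: Eb G Bb Db
Common to both → Bb.

Bb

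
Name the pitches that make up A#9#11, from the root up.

A#9#11 is a dominant ninth sharp eleven built on A#.
- root: A#
- major 3rd: C##
- perfect 5th: E#
- minor 7th: G#
- major 9th: B#
- augmented 11th: D##

A# – C## – E# – G# – B# – D##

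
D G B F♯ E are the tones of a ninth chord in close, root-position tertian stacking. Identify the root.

E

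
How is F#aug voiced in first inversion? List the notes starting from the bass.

A#  C##  F#

In root position, F#aug is F#–A#–C##.
First inversion puts the third (A#) in the bass.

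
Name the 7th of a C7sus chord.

Bb

C7sus is built on C; its 7th is a minor 7th above the root.
A seventh above C uses the letter B, and the minor 7th above C is Bb.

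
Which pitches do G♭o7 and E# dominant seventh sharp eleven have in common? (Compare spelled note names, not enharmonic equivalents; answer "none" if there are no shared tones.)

none

G♭o7 = G♭, B𝄫, D𝄫, F𝄫.
E# dominant seventh sharp eleven = E♯, G𝄪, B♯, D♯, A𝄪.
Shared: none.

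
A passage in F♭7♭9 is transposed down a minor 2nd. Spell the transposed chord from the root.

Eb G Bb Db Fb

A minor 2nd down from Fb is Eb, so the new chord is Eb dominant seventh flat nine.
- root: Eb
- major 3rd: G
- perfect 5th: Bb
- minor 7th: Db
- minor 9th: Fb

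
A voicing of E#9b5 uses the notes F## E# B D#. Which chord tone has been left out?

G##

The full E#9b5 chord is E#, G##, B, D#, F##.
Comparing with the voicing, the major 3rd (3rd) — G## — is absent.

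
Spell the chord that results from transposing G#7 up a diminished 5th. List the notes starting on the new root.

D – F# – A – C

Transposed root: G# → D (diminished 5th up). So we spell D dominant seventh:
- root: D
- major 3rd: F#
- perfect 5th: A
- minor 7th: C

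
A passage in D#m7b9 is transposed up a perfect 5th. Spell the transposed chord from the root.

Transposed root: D# → A# (perfect 5th up). So we spell A# minor seventh flat nine:
Root: A#
Minor 3rd (3rd): C#
Perfect 5th (5th): E#
Minor 7th (7th): G#
Minor 9th (9th): B

A#, C#, E#, G#, B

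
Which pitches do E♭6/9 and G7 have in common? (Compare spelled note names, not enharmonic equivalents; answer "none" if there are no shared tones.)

E♭6/9 = E♭, G, B♭, C, F.
G7 = G, B, D, F.
Shared: G, F.

G  F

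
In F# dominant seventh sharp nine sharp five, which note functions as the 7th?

E

F# dominant seventh sharp nine sharp five is built on F#; its 7th is a minor 7th above the root.
A seventh above F uses the letter E, and the minor 7th above F# is E.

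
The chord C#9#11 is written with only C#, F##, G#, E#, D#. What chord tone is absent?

The full C#9#11 chord is C#, E#, G#, B, D#, F##.
Comparing with the voicing, the minor 7th (7th) — B — is absent.

B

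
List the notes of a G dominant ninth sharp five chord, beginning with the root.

G, B, D♯, F, A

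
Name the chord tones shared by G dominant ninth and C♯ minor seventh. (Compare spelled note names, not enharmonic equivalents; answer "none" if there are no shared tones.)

B

G dominant ninth = G, B, D, F, A.
C♯ minor seventh = C#, E, G#, B.
Shared: B.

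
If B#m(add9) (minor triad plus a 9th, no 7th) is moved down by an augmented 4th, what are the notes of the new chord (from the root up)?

F#, A, C#, G#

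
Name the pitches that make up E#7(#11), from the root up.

E♯  G𝄪  B♯  D♯  A𝄪

Root E♯, quality dominant seventh sharp eleven:
E♯ — root
G𝄪 — major 3rd
B♯ — perfect 5th
D♯ — minor 7th
A𝄪 — augmented 11th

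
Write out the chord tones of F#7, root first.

F#, A#, C#, E

Root F#, quality dominant seventh:
root → F#
3rd (major 3rd) → A#
5th (perfect 5th) → C#
7th (minor 7th) → E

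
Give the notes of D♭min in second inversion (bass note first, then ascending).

A♭ D♭ F♭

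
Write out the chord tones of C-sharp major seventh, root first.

Root C#, quality major seventh:
C# — root
E# — major 3rd
G# — perfect 5th
B# — major 7th

C#  E#  G#  B#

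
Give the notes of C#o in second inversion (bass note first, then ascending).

In root position, C#o is C#–E–G.
Second inversion puts the fifth (G) in the bass.

G, C#, E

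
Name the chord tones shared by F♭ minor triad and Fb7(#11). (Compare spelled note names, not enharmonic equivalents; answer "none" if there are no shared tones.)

Fb – Cb

F♭ minor triad: Fb Abb Cb
Fb7(#11): Fb Ab Cb Ebb Bb
Common to both → Fb, Cb.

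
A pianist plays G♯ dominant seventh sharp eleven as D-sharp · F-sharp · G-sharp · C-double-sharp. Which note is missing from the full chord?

B-sharp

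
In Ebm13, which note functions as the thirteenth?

C

Ebm13 is built on Eb; its 13th is a major 13th above the root.
A sixth above E uses the letter C, and the major 13th above Eb is C.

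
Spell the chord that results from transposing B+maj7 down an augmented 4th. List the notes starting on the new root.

Transposed root: B → F (augmented 4th down). So we spell F augmented major seventh:
Root: F
Major 3rd (3rd): A
Augmented 5th (5th): C♯
Major 7th (7th): E

F, A, C♯, E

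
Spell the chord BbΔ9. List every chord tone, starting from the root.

BbΔ9 is a major ninth built on B♭.
root → B♭
3rd (major 3rd) → D
5th (perfect 5th) → F
7th (major 7th) → A
9th (major 9th) → C

B♭ – D – F – A – C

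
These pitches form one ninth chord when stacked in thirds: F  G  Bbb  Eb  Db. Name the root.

Eb

Stacking in thirds gives Eb – G – Bbb – Db – F, so Eb is the root — Eb dominant ninth flat five.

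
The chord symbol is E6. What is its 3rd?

E6 is built on E; its 3rd is a major 3rd above the root.
A third above E uses the letter G, and the major 3rd above E is G#.

G#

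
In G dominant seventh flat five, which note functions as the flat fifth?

D-flat

G dominant seventh flat five is built on G; its 5th is a diminished 5th above the root.
A fifth above G uses the letter D, and the diminished 5th above G is D-flat.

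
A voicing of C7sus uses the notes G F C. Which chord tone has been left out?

C7sus = C, F, G, Bb. The voicing lacks the 7th (minor 7th), Bb.

Bb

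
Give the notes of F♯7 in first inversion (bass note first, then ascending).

F♯7 = F#–A#–C#–E; first inversion → third (A#) lowest.

A#  C#  E  F#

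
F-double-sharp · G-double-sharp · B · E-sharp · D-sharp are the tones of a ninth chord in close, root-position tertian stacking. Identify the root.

E-sharp

Arranged so that each adjacent pair is a third by letter name: E-sharp – G-double-sharp – B – D-sharp – F-double-sharp.
The bottom of that stack, E-sharp, is the root (this is E-sharp dominant ninth flat five).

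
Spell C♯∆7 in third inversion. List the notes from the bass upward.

B#, C#, E#, G#

In root position, C♯∆7 is C#–E#–G#–B#.
Third inversion puts the seventh (B#) in the bass.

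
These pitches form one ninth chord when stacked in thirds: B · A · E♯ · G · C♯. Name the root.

A

Arranged so that each adjacent pair is a third by letter name: A – C♯ – E♯ – G – B.
The bottom of that stack, A, is the root (this is A dominant ninth sharp five).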